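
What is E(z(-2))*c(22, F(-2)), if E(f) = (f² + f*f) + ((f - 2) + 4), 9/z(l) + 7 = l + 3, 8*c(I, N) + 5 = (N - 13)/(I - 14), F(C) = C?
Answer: -275/64 ≈ -4.2969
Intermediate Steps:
c(I, N) = -5/8 + (-13 + N)/(8*(-14 + I)) (c(I, N) = -5/8 + ((N - 13)/(I - 14))/8 = -5/8 + ((-13 + N)/(-14 + I))/8 = -5/8 + (-13 + N)/(8*(-14 + I)))
z(l) = 9/(-4 + l) (z(l) = 9/(-7 + (l + 3)) = 9/(-7 + (3 + l)) = 9/(-4 + l))
E(f) = 2 + f + 2*f² (E(f) = (f² + f²) + ((-2 + f) + 4) = 2*f² + (2 + f) = 2 + f + 2*f²)
E(z(-2))*c(22, F(-2)) = (2 + 9/(-4 - 2) + 2*(9/(-4 - 2))²)*((57 - 2 - 5*22)/(8*(-14 + 22))) = (2 + 9/(-6) + 2*(9/(-6))²)*((⅛)*(57 - 2 - 110)/8) = (2 + 9*(-⅙) + 2*(9*(-⅙))²)*((⅛)*(⅛)*(-55)) = (2 - 3/2 + 2*(-3/2)²)*(-55/64) = (2 - 3/2 + 2*(9/4))*(-55/64) = (2 - 3/2 + 9/2)*(-55/64) = 5*(-55/64) = -275/64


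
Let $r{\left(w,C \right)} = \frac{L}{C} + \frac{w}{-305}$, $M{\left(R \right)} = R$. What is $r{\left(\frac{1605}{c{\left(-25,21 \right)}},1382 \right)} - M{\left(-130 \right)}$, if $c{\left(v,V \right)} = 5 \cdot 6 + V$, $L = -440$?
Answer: $\frac{92851633}{716567} \approx 129.58$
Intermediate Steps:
$c{\left(v,V \right)} = 30 + V$
$r{\left(w,C \right)} = - \frac{440}{C} - \frac{w}{305}$ ($r{\left(w,C \right)} = - \frac{440}{C} + \frac{w}{-305} = - \frac{440}{C} + w \left(- \frac{1}{305}\right) = - \frac{440}{C} - \frac{w}{305}$)
$r{\left(\frac{1605}{c{\left(-25,21 \right)}},1382 \right)} - M{\left(-130 \right)} = \left(- \frac{440}{1382} - \frac{1605 \frac{1}{30 + 21}}{305}\right) - -130 = \left(\left(-440\right) \frac{1}{1382} - \frac{1605 \cdot \frac{1}{51}}{305}\right) + 130 = \left(- \frac{220}{691} - \frac{1605 \cdot \frac{1}{51}}{305}\right) + 130 = \left(- \frac{220}{691} - \frac{107}{1037}\right) + 130 = - \frac{302077}{716567} + 130 = \frac{92851633}{716567}$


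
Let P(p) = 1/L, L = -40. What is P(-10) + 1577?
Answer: 63079/40 ≈ 1577.0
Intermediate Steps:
P(p) = -1/40 (P(p) = 1/(-40) = -1/40)
P(-10) + 1577 = -1/40 + 1577 = 63079/40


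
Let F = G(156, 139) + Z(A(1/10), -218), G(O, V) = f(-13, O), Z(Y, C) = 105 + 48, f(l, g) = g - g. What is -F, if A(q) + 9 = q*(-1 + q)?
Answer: -153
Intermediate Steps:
A(q) = -9 + q*(-1 + q)
f(l, g) = 0
Z(Y, C) = 153
G(O, V) = 0
F = 153 (F = 0 + 153 = 153)
-F = -1*153 = -153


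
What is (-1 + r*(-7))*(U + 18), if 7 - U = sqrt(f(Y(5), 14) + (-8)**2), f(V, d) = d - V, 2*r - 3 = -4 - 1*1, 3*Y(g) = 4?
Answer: 150 - 2*sqrt(690) ≈ 97.464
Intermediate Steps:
Y(g) = 4/3 (Y(g) = (1/3)*4 = 4/3)
r = -1 (r = 3/2 + (-4 - 1*1)/2 = 3/2 + (-4 - 1)/2 = 3/2 + (1/2)*(-5) = 3/2 - 5/2 = -1)
U = 7 - sqrt(690)/3 (U = 7 - sqrt((14 - 1*4/3) + (-8)**2) = 7 - sqrt((14 - 4/3) + 64) = 7 - sqrt(38/3 + 64) = 7 - sqrt(230/3) = 7 - sqrt(690)/3 ≈ -1.7560)
(-1 + r*(-7))*(U + 18) = (-1 - 1*(-7))*((7 - sqrt(690)/3) + 18) = (-1 + 7)*(25 - sqrt(690)/3) = 6*(25 - sqrt(690)/3) = 150 - 2*sqrt(690)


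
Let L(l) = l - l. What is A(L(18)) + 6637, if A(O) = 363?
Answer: 7000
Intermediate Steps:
L(l) = 0
A(L(18)) + 6637 = 363 + 6637 = 7000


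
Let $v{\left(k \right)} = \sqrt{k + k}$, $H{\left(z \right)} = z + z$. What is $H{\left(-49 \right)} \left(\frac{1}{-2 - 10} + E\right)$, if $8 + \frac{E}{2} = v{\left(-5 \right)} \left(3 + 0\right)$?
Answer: $\frac{9457}{6} - 588 i \sqrt{10} \approx 1576.2 - 1859.4 i$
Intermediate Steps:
$H{\left(z \right)} = 2 z$
$v{\left(k \right)} = \sqrt{2} \sqrt{k}$ ($v{\left(k \right)} = \sqrt{2 k} = \sqrt{2} \sqrt{k}$)
$E = -16 + 6 i \sqrt{10}$ ($E = -16 + 2 \sqrt{2} \sqrt{-5} \left(3 + 0\right) = -16 + 2 \sqrt{2} i \sqrt{5} \cdot 3 = -16 + 2 i \sqrt{10} \cdot 3 = -16 + 2 \cdot 3 i \sqrt{10} = -16 + 6 i \sqrt{10} \approx -16.0 + 18.974 i$)
$H{\left(-49 \right)} \left(\frac{1}{-2 - 10} + E\right) = 2 \left(-49\right) \left(\frac{1}{-2 - 10} - \left(16 - 6 i \sqrt{10}\right)\right) = - 98 \left(\frac{1}{-12} - \left(16 - 6 i \sqrt{10}\right)\right) = - 98 \left(- \frac{1}{12} - \left(16 - 6 i \sqrt{10}\right)\right) = - 98 \left(- \frac{193}{12} + 6 i \sqrt{10}\right) = \frac{9457}{6} - 588 i \sqrt{10}$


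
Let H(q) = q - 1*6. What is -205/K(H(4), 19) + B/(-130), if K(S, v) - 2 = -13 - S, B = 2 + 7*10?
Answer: 13001/585 ≈ 22.224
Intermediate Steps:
H(q) = -6 + q (H(q) = q - 6 = -6 + q)
B = 72 (B = 2 + 70 = 72)
K(S, v) = -11 - S (K(S, v) = 2 + (-13 - S) = -11 - S)
-205/K(H(4), 19) + B/(-130) = -205/(-11 - (-6 + 4)) + 72/(-130) = -205/(-11 - 1*(-2)) + 72*(-1/130) = -205/(-11 + 2) - 36/65 = -205/(-9) - 36/65 = -205*(-⅑) - 36/65 = 205/9 - 36/65 = 13001/585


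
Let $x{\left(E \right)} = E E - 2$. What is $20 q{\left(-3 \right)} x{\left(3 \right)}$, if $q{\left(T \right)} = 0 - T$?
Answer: $420$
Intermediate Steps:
$x{\left(E \right)} = -2 + E^{2}$ ($x{\left(E \right)} = E^{2} - 2 = -2 + E^{2}$)
$q{\left(T \right)} = - T$
$20 q{\left(-3 \right)} x{\left(3 \right)} = 20 \left(\left(-1\right) \left(-3\right)\right) \left(-2 + 3^{2}\right) = 20 \cdot 3 \left(-2 + 9\right) = 60 \cdot 7 = 420$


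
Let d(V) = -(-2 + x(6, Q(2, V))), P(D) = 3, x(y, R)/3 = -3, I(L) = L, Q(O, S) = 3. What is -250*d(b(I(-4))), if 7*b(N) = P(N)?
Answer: -2750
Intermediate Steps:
x(y, R) = -9 (x(y, R) = 3*(-3) = -9)
b(N) = 3/7 (b(N) = (1/7)*3 = 3/7)
d(V) = 11 (d(V) = -(-2 - 9) = -1*(-11) = 11)
-250*d(b(I(-4))) = -250*11 = -2750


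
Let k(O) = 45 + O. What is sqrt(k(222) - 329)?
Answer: I*sqrt(62) ≈ 7.874*I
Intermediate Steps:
sqrt(k(222) - 329) = sqrt((45 + 222) - 329) = sqrt(267 - 329) = sqrt(-62) = I*sqrt(62)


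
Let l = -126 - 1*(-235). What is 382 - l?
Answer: 273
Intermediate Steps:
l = 109 (l = -126 + 235 = 109)
382 - l = 382 - 1*109 = 382 - 109 = 273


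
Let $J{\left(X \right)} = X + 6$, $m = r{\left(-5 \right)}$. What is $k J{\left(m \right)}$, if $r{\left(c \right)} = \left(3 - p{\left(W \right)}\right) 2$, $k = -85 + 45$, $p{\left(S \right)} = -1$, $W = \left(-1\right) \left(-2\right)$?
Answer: $-560$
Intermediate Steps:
$W = 2$
$k = -40$
$r{\left(c \right)} = 8$ ($r{\left(c \right)} = \left(3 - -1\right) 2 = \left(3 + 1\right) 2 = 4 \cdot 2 = 8$)
$m = 8$
$J{\left(X \right)} = 6 + X$
$k J{\left(m \right)} = - 40 \left(6 + 8\right) = \left(-40\right) 14 = -560$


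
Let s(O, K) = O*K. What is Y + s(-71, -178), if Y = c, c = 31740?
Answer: 44378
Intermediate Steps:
Y = 31740
s(O, K) = K*O
Y + s(-71, -178) = 31740 - 178*(-71) = 31740 + 12638 = 44378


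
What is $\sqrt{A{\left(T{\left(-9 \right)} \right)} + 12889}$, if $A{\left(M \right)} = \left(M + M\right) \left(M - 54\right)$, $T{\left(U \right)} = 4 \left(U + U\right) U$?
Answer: $\sqrt{782713} \approx 884.71$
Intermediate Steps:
$T{\left(U \right)} = 8 U^{2}$ ($T{\left(U \right)} = 4 \cdot 2 U U = 8 U U = 8 U^{2}$)
$A{\left(M \right)} = 2 M \left(-54 + M\right)$
$\sqrt{A{\left(T{\left(-9 \right)} \right)} + 12889} = \sqrt{2 \cdot 8 \left(-9\right)^{2} \left(-54 + 8 \left(-9\right)^{2}\right) + 12889} = \sqrt{2 \cdot 8 \cdot 81 \left(-54 + 8 \cdot 81\right) + 12889} = \sqrt{2 \cdot 648 \left(-54 + 648\right) + 12889} = \sqrt{2 \cdot 648 \cdot 594 + 12889} = \sqrt{769824 + 12889} = \sqrt{782713}$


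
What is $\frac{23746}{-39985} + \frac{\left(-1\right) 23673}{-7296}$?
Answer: $\frac{257771363}{97243520} \approx 2.6508$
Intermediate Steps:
$\frac{23746}{-39985} + \frac{\left(-1\right) 23673}{-7296} = 23746 \left(- \frac{1}{39985}\right) - - \frac{7891}{2432} = - \frac{23746}{39985} + \frac{7891}{2432} = \frac{257771363}{97243520}$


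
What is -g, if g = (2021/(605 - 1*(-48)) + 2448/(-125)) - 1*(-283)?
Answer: -21753956/81625 ≈ -266.51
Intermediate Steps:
g = 21753956/81625 (g = (2021/(605 + 48) + 2448*(-1/125)) + 283 = (2021/653 - 2448/125) + 283 = -1345919/81625 + 283 = 21753956/81625 ≈ 266.51)
-g = -1*21753956/81625 = -21753956/81625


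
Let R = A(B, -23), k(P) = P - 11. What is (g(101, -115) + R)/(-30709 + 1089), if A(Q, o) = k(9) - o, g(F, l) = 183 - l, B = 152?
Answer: -319/29620 ≈ -0.010770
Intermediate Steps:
k(P) = -11 + P
A(Q, o) = -2 - o (A(Q, o) = (-11 + 9) - o = -2 - o)
R = 21 (R = -2 - 1*(-23) = -2 + 23 = 21)
(g(101, -115) + R)/(-30709 + 1089) = ((183 - 1*(-115)) + 21)/(-30709 + 1089) = ((183 + 115) + 21)/(-29620) = (298 + 21)*(-1/29620) = 319*(-1/29620) = -319/29620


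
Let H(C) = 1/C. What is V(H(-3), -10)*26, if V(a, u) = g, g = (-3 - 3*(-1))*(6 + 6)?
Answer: 0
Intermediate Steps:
g = 0 (g = (-3 + 3)*12 = 0*12 = 0)
V(a, u) = 0
V(H(-3), -10)*26 = 0*26 = 0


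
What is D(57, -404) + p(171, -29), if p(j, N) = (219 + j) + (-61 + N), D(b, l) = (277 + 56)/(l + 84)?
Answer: 95667/320 ≈ 298.96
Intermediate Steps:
D(b, l) = 333/(84 + l)
p(j, N) = 158 + N + j
D(57, -404) + p(171, -29) = 333/(84 - 404) + (158 - 29 + 171) = 333/(-320) + 300 = 333*(-1/320) + 300 = -333/320 + 300 = 95667/320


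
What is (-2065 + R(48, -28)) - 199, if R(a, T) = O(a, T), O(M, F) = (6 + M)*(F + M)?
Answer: -1184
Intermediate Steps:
R(a, T) = a**2 + 6*T + 6*a + T*a
(-2065 + R(48, -28)) - 199 = (-2065 + (48**2 + 6*(-28) + 6*48 - 28*48)) - 199 = (-2065 + (2304 - 168 + 288 - 1344)) - 199 = (-2065 + 1080) - 199 = -985 - 199 = -1184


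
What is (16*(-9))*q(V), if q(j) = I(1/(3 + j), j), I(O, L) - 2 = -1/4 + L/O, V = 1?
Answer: -828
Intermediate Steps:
I(O, L) = 7/4 + L/O (I(O, L) = 2 + (-1/4 + L/O) = 2 + (-1*¼ + L/O) = 2 + (-¼ + L/O) = 7/4 + L/O)
q(j) = 7/4 + j*(3 + j) (q(j) = 7/4 + j/(1/(3 + j)) = 7/4 + j*(3 + j))
(16*(-9))*q(V) = (16*(-9))*(7/4 + 1*(3 + 1)) = -144*(7/4 + 1*4) = -144*(7/4 + 4) = -144*23/4 = -828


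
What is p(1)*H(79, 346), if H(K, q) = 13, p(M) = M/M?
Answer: 13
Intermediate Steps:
p(M) = 1
p(1)*H(79, 346) = 1*13 = 13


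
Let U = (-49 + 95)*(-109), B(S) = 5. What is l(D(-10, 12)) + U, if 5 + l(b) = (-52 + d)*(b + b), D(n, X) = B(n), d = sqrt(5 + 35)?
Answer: -5539 + 20*sqrt(10) ≈ -5475.8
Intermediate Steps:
d = 2*sqrt(10) (d = sqrt(40) = 2*sqrt(10) ≈ 6.3246)
D(n, X) = 5
U = -5014 (U = 46*(-109) = -5014)
l(b) = -5 + 2*b*(-52 + 2*sqrt(10)) (l(b) = -5 + (-52 + 2*sqrt(10))*(b + b) = -5 + (-52 + 2*sqrt(10))*(2*b) = -5 + 2*b*(-52 + 2*sqrt(10)))
l(D(-10, 12)) + U = (-5 - 104*5 + 4*5*sqrt(10)) - 5014 = (-5 - 520 + 20*sqrt(10)) - 5014 = (-525 + 20*sqrt(10)) - 5014 = -5539 + 20*sqrt(10)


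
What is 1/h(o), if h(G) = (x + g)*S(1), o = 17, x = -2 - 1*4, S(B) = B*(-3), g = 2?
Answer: 1/12 ≈ 0.083333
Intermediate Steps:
S(B) = -3*B
x = -6 (x = -2 - 4 = -6)
h(G) = 12 (h(G) = (-6 + 2)*(-3*1) = -4*(-3) = 12)
1/h(o) = 1/12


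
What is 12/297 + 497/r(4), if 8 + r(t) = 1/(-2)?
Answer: -98338/1683 ≈ -58.430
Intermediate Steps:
r(t) = -17/2 (r(t) = -8 + 1/(-2) = -8 - ½ = -17/2)
12/297 + 497/r(4) = 12/297 + 497/(-17/2) = 12*(1/297) + 497*(-2/17) = 4/99 - 994/17 = -98338/1683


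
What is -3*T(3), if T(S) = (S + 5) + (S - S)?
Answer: -24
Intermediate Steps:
T(S) = 5 + S (T(S) = (5 + S) + 0 = 5 + S)
-3*T(3) = -3*(5 + 3) = -3*8 = -24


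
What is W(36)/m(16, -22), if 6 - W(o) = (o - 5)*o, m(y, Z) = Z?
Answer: 555/11 ≈ 50.455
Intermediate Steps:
W(o) = 6 - o*(-5 + o) (W(o) = 6 - (o - 5)*o = 6 - (-5 + o)*o = 6 - o*(-5 + o))
W(36)/m(16, -22) = (6 - 1*36² + 5*36)/(-22) = (6 - 1*1296 + 180)*(-1/22) = (6 - 1296 + 180)*(-1/22) = -1110*(-1/22) = 555/11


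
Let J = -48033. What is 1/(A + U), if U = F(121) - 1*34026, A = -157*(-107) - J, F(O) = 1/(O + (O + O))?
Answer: 363/11182579 ≈ 3.2461e-5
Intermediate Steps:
F(O) = 1/(3*O) (F(O) = 1/(O + 2*O) = 1/(3*O))
A = 64832 (A = -157*(-107) - 1*(-48033) = 16799 + 48033 = 64832)
U = -12351437/363 (U = (⅓)/121 - 1*34026 = (⅓)*(1/121) - 34026 = 1/363 - 34026 = -12351437/363 ≈ -34026.)
1/(A + U) = 1/(64832 - 12351437/363) = 1/(11182579/363) = 363/11182579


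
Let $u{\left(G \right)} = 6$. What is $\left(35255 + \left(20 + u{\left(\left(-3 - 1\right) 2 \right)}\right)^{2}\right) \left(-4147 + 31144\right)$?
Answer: $970029207$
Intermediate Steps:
$\left(35255 + \left(20 + u{\left(\left(-3 - 1\right) 2 \right)}\right)^{2}\right) \left(-4147 + 31144\right) = \left(35255 + \left(20 + 6\right)^{2}\right) \left(-4147 + 31144\right) = \left(35255 + 26^{2}\right) 26997 = \left(35255 + 676\right) 26997 = 35931 \cdot 26997 = 970029207$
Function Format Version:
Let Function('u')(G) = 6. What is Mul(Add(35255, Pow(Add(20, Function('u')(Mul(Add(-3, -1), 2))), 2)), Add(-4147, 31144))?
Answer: 970029207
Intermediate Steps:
Mul(Add(35255, Pow(Add(20, Function('u')(Mul(Add(-3, -1), 2))), 2)), Add(-4147, 31144)) = Mul(Add(35255, Pow(Add(20, 6), 2)), Add(-4147, 31144)) = Mul(Add(35255, Pow(26, 2)), 26997) = Mul(Add(35255, 676), 26997) = Mul(35931, 26997) = 970029207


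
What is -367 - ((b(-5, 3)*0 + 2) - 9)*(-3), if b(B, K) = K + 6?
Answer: -388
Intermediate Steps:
b(B, K) = 6 + K
-367 - ((b(-5, 3)*0 + 2) - 9)*(-3) = -367 - (((6 + 3)*0 + 2) - 9)*(-3) = -367 - ((9*0 + 2) - 9)*(-3) = -367 - ((0 + 2) - 9)*(-3) = -367 - (2 - 9)*(-3) = -367 - (-7)*(-3) = -367 - 1*21 = -367 - 21 = -388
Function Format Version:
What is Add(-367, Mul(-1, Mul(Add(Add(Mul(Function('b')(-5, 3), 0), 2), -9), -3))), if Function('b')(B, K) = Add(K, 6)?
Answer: -388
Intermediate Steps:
Function('b')(B, K) = Add(6, K)
Add(-367, Mul(-1, Mul(Add(Add(Mul(Function('b')(-5, 3), 0), 2), -9), -3))) = Add(-367, Mul(-1, Mul(Add(Add(Mul(Add(6, 3), 0), 2), -9), -3))) = Add(-367, Mul(-1, Mul(Add(Add(Mul(9, 0), 2), -9), -3))) = Add(-367, Mul(-1, Mul(Add(Add(0, 2), -9), -3))) = Add(-367, Mul(-1, Mul(Add(2, -9), -3))) = Add(-367, Mul(-1, Mul(-7, -3))) = Add(-367, Mul(-1, 21)) = Add(-367, -21) = -388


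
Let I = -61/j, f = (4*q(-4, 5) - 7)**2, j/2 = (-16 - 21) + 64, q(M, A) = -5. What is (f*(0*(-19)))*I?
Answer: 0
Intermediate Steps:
j = 54 (j = 2*((-16 - 21) + 64) = 2*(-37 + 64) = 2*27 = 54)
f = 729 (f = (4*(-5) - 7)**2 = (-20 - 7)**2 = (-27)**2 = 729)
I = -61/54 ≈ -1.1296
(f*(0*(-19)))*I = (729*(0*(-19)))*(-61/54) = (729*0)*(-61/54) = 0*(-61/54) = 0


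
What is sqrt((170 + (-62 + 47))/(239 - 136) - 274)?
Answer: I*sqrt(2890901)/103 ≈ 16.507*I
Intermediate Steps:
sqrt((170 + (-62 + 47))/(239 - 136) - 274) = sqrt((170 - 15)/103 - 274) = sqrt(155*(1/103) - 274) = sqrt(155/103 - 274) = sqrt(-28067/103) = I*sqrt(2890901)/103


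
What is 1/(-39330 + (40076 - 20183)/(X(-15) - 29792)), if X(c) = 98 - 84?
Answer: -9926/390396211 ≈ -2.5425e-5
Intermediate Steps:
X(c) = 14
1/(-39330 + (40076 - 20183)/(X(-15) - 29792)) = 1/(-39330 + (40076 - 20183)/(14 - 29792)) = 1/(-39330 + 19893/(-29778)) = 1/(-39330 + 19893*(-1/29778)) = 1/(-39330 - 6631/9926) = 1/(-390396211/9926) = -9926/390396211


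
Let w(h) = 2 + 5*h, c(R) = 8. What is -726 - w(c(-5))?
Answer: -768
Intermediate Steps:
-726 - w(c(-5)) = -726 - (2 + 5*8) = -726 - (2 + 40) = -726 - 1*42 = -726 - 42 = -768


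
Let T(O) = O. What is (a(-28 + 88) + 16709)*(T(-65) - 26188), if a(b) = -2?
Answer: -438608871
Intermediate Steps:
(a(-28 + 88) + 16709)*(T(-65) - 26188) = (-2 + 16709)*(-65 - 26188) = 16707*(-26253) = -438608871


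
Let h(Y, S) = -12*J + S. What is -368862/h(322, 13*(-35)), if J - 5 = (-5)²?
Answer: 368862/815 ≈ 452.59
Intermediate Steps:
J = 30 (J = 5 + (-5)² = 5 + 25 = 30)
h(Y, S) = -360 + S (h(Y, S) = -12*30 + S = -360 + S)
-368862/h(322, 13*(-35)) = -368862/(-360 + 13*(-35)) = -368862/(-360 - 455) = -368862/(-815) = -368862*(-1/815) = 368862/815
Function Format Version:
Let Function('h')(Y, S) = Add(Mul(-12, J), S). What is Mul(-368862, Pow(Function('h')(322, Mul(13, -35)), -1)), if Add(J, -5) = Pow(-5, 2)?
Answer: Rational(368862, 815) ≈ 452.59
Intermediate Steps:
J = 30 (J = Add(5, Pow(-5, 2)) = Add(5, 25) = 30)
Function('h')(Y, S) = Add(-360, S) (Function('h')(Y, S) = Add(Mul(-12, 30), S) = Add(-360, S))
Mul(-368862, Pow(Function('h')(322, Mul(13, -35)), -1)) = Mul(-368862, Pow(Add(-360, Mul(13, -35)), -1)) = Mul(-368862, Pow(Add(-360, -455), -1)) = Mul(-368862, Pow(-815, -1)) = Mul(-368862, Rational(-1, 815)) = Rational(368862, 815)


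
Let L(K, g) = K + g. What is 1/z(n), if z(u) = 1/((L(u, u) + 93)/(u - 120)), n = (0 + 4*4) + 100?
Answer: -325/4 ≈ -81.250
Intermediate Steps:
n = 116 (n = (0 + 16) + 100 = 16 + 100 = 116)
z(u) = (-120 + u)/(93 + 2*u) (z(u) = 1/(((u + u) + 93)/(u - 120)) = 1/((2*u + 93)/(-120 + u)) = 1/((93 + 2*u)/(-120 + u)) = (-120 + u)/(93 + 2*u))
1/z(n) = 1/((-120 + 116)/(93 + 2*116)) = 1/(-4/(93 + 232)) = 1/(-4/325) = -325/4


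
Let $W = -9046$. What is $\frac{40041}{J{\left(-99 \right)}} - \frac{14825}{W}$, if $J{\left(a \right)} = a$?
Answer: $- \frac{40082579}{99506} \approx -402.82$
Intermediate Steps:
$\frac{40041}{J{\left(-99 \right)}} - \frac{14825}{W} = \frac{40041}{-99} - \frac{14825}{-9046} = 40041 \left(- \frac{1}{99}\right) - - \frac{14825}{9046} = - \frac{4449}{11} + \frac{14825}{9046} = - \frac{40082579}{99506}$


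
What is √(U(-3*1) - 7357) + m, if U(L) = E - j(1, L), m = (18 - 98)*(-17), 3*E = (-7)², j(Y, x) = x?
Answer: 1360 + I*√66039/3 ≈ 1360.0 + 85.66*I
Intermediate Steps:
E = 49/3 (E = (⅓)*(-7)² = (⅓)*49 = 49/3 ≈ 16.333)
m = 1360 (m = -80*(-17) = 1360)
U(L) = 49/3 - L
√(U(-3*1) - 7357) + m = √((49/3 - (-3)) - 7357) + 1360 = √((49/3 - 1*(-3)) - 7357) + 1360 = √((49/3 + 3) - 7357) + 1360 = √(58/3 - 7357) + 1360 = √(-22013/3) + 1360 = I*√66039/3 + 1360 = 1360 + I*√66039/3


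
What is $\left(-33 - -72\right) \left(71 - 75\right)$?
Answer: $-156$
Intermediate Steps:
$\left(-33 - -72\right) \left(71 - 75\right) = \left(-33 + 72\right) \left(-4\right) = 39 \left(-4\right) = -156$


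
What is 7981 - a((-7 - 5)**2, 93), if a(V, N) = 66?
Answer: 7915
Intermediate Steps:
7981 - a((-7 - 5)**2, 93) = 7981 - 1*66 = 7981 - 66 = 7915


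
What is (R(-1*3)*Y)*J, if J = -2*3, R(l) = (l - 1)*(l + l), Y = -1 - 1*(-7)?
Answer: -864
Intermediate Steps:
Y = 6 (Y = -1 + 7 = 6)
R(l) = 2*l*(-1 + l) (R(l) = (-1 + l)*(2*l) = 2*l*(-1 + l))
J = -6
(R(-1*3)*Y)*J = ((2*(-1*3)*(-1 - 1*3))*6)*(-6) = ((2*(-3)*(-1 - 3))*6)*(-6) = ((2*(-3)*(-4))*6)*(-6) = (24*6)*(-6) = 144*(-6) = -864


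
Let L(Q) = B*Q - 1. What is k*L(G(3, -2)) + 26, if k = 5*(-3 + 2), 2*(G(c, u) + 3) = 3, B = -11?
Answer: -103/2 ≈ -51.500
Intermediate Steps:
G(c, u) = -3/2 (G(c, u) = -3 + (½)*3 = -3 + 3/2 = -3/2)
L(Q) = -1 - 11*Q (L(Q) = -11*Q - 1 = -1 - 11*Q)
k = -5 (k = 5*(-1) = -5)
k*L(G(3, -2)) + 26 = -5*(-1 - 11*(-3/2)) + 26 = -5*(-1 + 33/2) + 26 = -5*31/2 + 26 = -155/2 + 26 = -103/2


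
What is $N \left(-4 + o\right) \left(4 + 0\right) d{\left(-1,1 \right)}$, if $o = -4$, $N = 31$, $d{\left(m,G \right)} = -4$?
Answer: $3968$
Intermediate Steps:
$N \left(-4 + o\right) \left(4 + 0\right) d{\left(-1,1 \right)} = 31 \left(-4 - 4\right) \left(4 + 0\right) \left(-4\right) = 31 \left(\left(-8\right) 4\right) \left(-4\right) = 31 \left(-32\right) \left(-4\right) = \left(-992\right) \left(-4\right) = 3968$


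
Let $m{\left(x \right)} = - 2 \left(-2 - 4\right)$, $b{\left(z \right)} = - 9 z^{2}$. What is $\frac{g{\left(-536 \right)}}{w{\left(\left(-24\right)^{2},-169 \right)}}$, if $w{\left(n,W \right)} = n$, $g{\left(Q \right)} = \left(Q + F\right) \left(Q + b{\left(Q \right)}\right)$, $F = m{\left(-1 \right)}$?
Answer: $\frac{42349025}{18} \approx 2.3527 \cdot 10^{6}$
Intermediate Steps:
$m{\left(x \right)} = 12$ ($m{\left(x \right)} = \left(-2\right) \left(-6\right) = 12$)
$F = 12$
$g{\left(Q \right)} = \left(12 + Q\right) \left(Q - 9 Q^{2}\right)$ ($g{\left(Q \right)} = \left(Q + 12\right) \left(Q - 9 Q^{2}\right) = \left(12 + Q\right) \left(Q - 9 Q^{2}\right)$)
$\frac{g{\left(-536 \right)}}{w{\left(\left(-24\right)^{2},-169 \right)}} = \frac{\left(-536\right) \left(12 - -57352 - 9 \left(-536\right)^{2}\right)}{\left(-24\right)^{2}} = \frac{\left(-536\right) \left(12 + 57352 - 2585664\right)}{576} = - 536 \left(12 + 57352 - 2585664\right) \frac{1}{576} = \left(-536\right) \left(-2528300\right) \frac{1}{576} = 1355168800 \cdot \frac{1}{576} = \frac{42349025}{18}$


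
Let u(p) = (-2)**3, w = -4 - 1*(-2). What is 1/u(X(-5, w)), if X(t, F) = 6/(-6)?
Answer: -1/8 ≈ -0.12500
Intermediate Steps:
w = -2 (w = -4 + 2 = -2)
X(t, F) = -1 (X(t, F) = 6*(-1/6) = -1)
u(p) = -8
1/u(X(-5, w)) = 1/(-8) = -1/8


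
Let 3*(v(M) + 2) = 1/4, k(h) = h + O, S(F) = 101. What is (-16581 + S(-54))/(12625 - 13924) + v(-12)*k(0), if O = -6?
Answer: 62837/2598 ≈ 24.187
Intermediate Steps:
k(h) = -6 + h (k(h) = h - 6 = -6 + h)
v(M) = -23/12 (v(M) = -2 + (1/3)/4 = -2 + (1/3)*(1/4) = -2 + 1/12 = -23/12)
(-16581 + S(-54))/(12625 - 13924) + v(-12)*k(0) = (-16581 + 101)/(12625 - 13924) - 23*(-6 + 0)/12 = -16480/(-1299) - 23/12*(-6) = -16480*(-1/1299) + 23/2 = 16480/1299 + 23/2 = 62837/2598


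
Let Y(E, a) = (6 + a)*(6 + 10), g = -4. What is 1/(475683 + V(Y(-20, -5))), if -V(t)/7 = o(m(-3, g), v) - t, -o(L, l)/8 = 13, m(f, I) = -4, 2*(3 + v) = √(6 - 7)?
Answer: 1/476523 ≈ 2.0985e-6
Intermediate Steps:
v = -3 + I/2 (v = -3 + √(6 - 7)/2 = -3 + √(-1)/2 = -3 + I/2 ≈ -3.0 + 0.5*I)
Y(E, a) = 96 + 16*a (Y(E, a) = (6 + a)*16 = 96 + 16*a)
o(L, l) = -104 (o(L, l) = -8*13 = -104)
V(t) = 728 + 7*t (V(t) = -7*(-104 - t) = 728 + 7*t)
1/(475683 + V(Y(-20, -5))) = 1/(475683 + (728 + 7*(96 + 16*(-5)))) = 1/(475683 + (728 + 7*(96 - 80))) = 1/(475683 + (728 + 7*16)) = 1/(475683 + (728 + 112)) = 1/(475683 + 840) = 1/476523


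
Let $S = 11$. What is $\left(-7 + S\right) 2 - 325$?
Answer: $-317$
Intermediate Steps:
$\left(-7 + S\right) 2 - 325 = \left(-7 + 11\right) 2 - 325 = 4 \cdot 2 - 325 = 8 - 325 = -317$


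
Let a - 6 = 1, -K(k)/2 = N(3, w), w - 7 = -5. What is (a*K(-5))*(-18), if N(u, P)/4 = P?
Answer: 2016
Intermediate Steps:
w = 2 (w = 7 - 5 = 2)
N(u, P) = 4*P
K(k) = -16 (K(k) = -8*2 = -2*8 = -16)
a = 7 (a = 6 + 1 = 7)
(a*K(-5))*(-18) = (7*(-16))*(-18) = -112*(-18) = 2016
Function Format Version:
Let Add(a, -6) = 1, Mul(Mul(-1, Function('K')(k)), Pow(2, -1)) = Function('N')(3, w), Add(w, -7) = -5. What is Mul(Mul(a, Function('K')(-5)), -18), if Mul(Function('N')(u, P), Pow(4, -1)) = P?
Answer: 2016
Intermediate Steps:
w = 2 (w = Add(7, -5) = 2)
Function('N')(u, P) = Mul(4, P)
Function('K')(k) = -16 (Function('K')(k) = Mul(-2, Mul(4, 2)) = Mul(-2, 8) = -16)
a = 7 (a = Add(6, 1) = 7)
Mul(Mul(a, Function('K')(-5)), -18) = Mul(Mul(7, -16), -18) = Mul(-112, -18) = 2016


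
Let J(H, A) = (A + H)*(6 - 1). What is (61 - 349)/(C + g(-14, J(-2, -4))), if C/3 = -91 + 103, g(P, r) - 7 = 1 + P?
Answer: -48/5 ≈ -9.6000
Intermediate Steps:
J(H, A) = 5*A + 5*H (J(H, A) = (A + H)*5 = 5*A + 5*H)
g(P, r) = 8 + P (g(P, r) = 7 + (1 + P) = 8 + P)
C = 36 (C = 3*(-91 + 103) = 3*12 = 36)
(61 - 349)/(C + g(-14, J(-2, -4))) = (61 - 349)/(36 + (8 - 14)) = -288/(36 - 6) = -288/30 = -288*1/30 = -48/5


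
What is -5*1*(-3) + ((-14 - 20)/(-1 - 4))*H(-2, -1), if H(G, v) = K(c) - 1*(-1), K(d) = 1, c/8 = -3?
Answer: 143/5 ≈ 28.600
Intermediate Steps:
c = -24 (c = 8*(-3) = -24)
H(G, v) = 2 (H(G, v) = 1 - 1*(-1) = 1 + 1 = 2)
-5*1*(-3) + ((-14 - 20)/(-1 - 4))*H(-2, -1) = -5*1*(-3) + ((-14 - 20)/(-1 - 4))*2 = -5*(-3) - 34/(-5)*2 = 15 - 34*(-1/5)*2 = 15 + (34/5)*2 = 15 + 68/5 = 143/5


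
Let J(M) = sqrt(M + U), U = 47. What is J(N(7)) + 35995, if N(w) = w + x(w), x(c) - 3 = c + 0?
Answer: 36003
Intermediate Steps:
x(c) = 3 + c (x(c) = 3 + (c + 0) = 3 + c)
N(w) = 3 + 2*w (N(w) = w + (3 + w) = 3 + 2*w)
J(M) = sqrt(47 + M) (J(M) = sqrt(M + 47) = sqrt(47 + M))
J(N(7)) + 35995 = sqrt(47 + (3 + 2*7)) + 35995 = sqrt(47 + (3 + 14)) + 35995 = sqrt(47 + 17) + 35995 = sqrt(64) + 35995 = 8 + 35995 = 36003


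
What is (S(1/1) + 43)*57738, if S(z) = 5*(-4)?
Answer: 1327974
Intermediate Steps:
S(z) = -20
(S(1/1) + 43)*57738 = (-20 + 43)*57738 = 23*57738 = 1327974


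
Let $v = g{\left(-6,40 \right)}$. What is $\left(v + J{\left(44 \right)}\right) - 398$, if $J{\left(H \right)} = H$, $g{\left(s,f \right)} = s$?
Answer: $-360$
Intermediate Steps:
$v = -6$
$\left(v + J{\left(44 \right)}\right) - 398 = \left(-6 + 44\right) - 398 = 38 - 398 = -360$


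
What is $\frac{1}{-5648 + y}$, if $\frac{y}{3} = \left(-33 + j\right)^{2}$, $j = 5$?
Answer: $- \frac{1}{3296} \approx -0.0003034$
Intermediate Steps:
$y = 2352$ ($y = 3 \left(-33 + 5\right)^{2} = 3 \left(-28\right)^{2} = 3 \cdot 784 = 2352$)
$\frac{1}{-5648 + y} = \frac{1}{-5648 + 2352} = \frac{1}{-3296} = - \frac{1}{3296}$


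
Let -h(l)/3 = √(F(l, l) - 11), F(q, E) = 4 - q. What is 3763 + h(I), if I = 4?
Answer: 3763 - 3*I*√11 ≈ 3763.0 - 9.9499*I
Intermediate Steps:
h(l) = -3*√(-7 - l) (h(l) = -3*√((4 - l) - 11) = -3*√(-7 - l))
3763 + h(I) = 3763 - 3*√(-7 - 1*4) = 3763 - 3*√(-7 - 4) = 3763 - 3*I*√11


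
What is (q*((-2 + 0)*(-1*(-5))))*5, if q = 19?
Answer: -950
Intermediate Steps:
(q*((-2 + 0)*(-1*(-5))))*5 = (19*((-2 + 0)*(-1*(-5))))*5 = (19*(-2*5))*5 = (19*(-10))*5 = -190*5 = -950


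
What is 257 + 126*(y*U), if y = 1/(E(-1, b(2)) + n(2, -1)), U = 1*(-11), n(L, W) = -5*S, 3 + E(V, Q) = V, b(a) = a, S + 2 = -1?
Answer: 131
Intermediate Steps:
S = -3 (S = -2 - 1 = -3)
E(V, Q) = -3 + V
n(L, W) = 15 (n(L, W) = -5*(-3) = 15)
U = -11
y = 1/11 (y = 1/((-3 - 1) + 15) = 1/(-4 + 15) = 1/11 ≈ 0.090909)
257 + 126*(y*U) = 257 + 126*((1/11)*(-11)) = 257 + 126*(-1) = 257 - 126 = 131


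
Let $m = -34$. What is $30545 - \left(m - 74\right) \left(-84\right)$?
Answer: $21473$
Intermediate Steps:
$30545 - \left(m - 74\right) \left(-84\right) = 30545 - \left(-34 - 74\right) \left(-84\right) = 30545 - \left(-108\right) \left(-84\right) = 30545 - 9072 = 21473$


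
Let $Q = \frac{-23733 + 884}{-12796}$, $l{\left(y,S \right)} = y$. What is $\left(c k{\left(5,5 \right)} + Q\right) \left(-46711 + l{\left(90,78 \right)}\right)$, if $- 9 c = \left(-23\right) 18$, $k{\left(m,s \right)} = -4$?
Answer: $\frac{108702222915}{12796} \approx 8.495 \cdot 10^{6}$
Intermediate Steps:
$c = 46$ ($c = - \frac{\left(-23\right) 18}{9} = \left(- \frac{1}{9}\right) \left(-414\right) = 46$)
$Q = \frac{22849}{12796}$ ($Q = \left(-22849\right) \left(- \frac{1}{12796}\right) = \frac{22849}{12796} \approx 1.7856$)
$\left(c k{\left(5,5 \right)} + Q\right) \left(-46711 + l{\left(90,78 \right)}\right) = \left(46 \left(-4\right) + \frac{22849}{12796}\right) \left(-46711 + 90\right) = \left(-184 + \frac{22849}{12796}\right) \left(-46621\right) = \left(- \frac{2331615}{12796}\right) \left(-46621\right) = \frac{108702222915}{12796}$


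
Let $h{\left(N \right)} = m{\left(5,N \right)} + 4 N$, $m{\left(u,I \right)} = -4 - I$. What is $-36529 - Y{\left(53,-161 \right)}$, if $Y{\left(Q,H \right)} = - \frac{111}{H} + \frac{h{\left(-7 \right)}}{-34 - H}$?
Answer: $- \frac{746918535}{20447} \approx -36530.0$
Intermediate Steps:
$h{\left(N \right)} = -4 + 3 N$ ($h{\left(N \right)} = \left(-4 - N\right) + 4 N = -4 + 3 N$)
$Y{\left(Q,H \right)} = - \frac{111}{H} - \frac{25}{-34 - H}$ ($Y{\left(Q,H \right)} = - \frac{111}{H} + \frac{-4 + 3 \left(-7\right)}{-34 - H} = - \frac{111}{H} + \frac{-4 - 21}{-34 - H} = - \frac{111}{H} - \frac{25}{-34 - H}$)
$-36529 - Y{\left(53,-161 \right)} = -36529 - \frac{2 \left(-1887 - -6923\right)}{\left(-161\right) \left(34 - 161\right)} = -36529 - 2 \left(- \frac{1}{161}\right) \frac{1}{-127} \left(-1887 + 6923\right) = -36529 - 2 \left(- \frac{1}{161}\right) \left(- \frac{1}{127}\right) 5036 = -36529 - \frac{10072}{20447} = - \frac{746918535}{20447}$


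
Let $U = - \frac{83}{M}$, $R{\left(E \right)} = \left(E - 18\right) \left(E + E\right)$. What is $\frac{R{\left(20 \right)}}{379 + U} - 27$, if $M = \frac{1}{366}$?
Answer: $- \frac{810053}{29999} \approx -27.003$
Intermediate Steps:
$M = \frac{1}{366} \approx 0.0027322$
$R{\left(E \right)} = 2 E \left(-18 + E\right)$ ($R{\left(E \right)} = \left(-18 + E\right) 2 E = 2 E \left(-18 + E\right)$)
$U = -30378$ ($U = - 83 \frac{1}{\frac{1}{366}} = \left(-83\right) 366 = -30378$)
$\frac{R{\left(20 \right)}}{379 + U} - 27 = \frac{2 \cdot 20 \left(-18 + 20\right)}{379 - 30378} - 27 = \frac{2 \cdot 20 \cdot 2}{-29999} - 27 = \left(- \frac{1}{29999}\right) 80 - 27 = - \frac{80}{29999} - 27 = - \frac{810053}{29999}$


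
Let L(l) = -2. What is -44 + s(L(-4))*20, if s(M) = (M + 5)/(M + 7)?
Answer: -32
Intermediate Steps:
s(M) = (5 + M)/(7 + M)
-44 + s(L(-4))*20 = -44 + ((5 - 2)/(7 - 2))*20 = -44 + (3/5)*20 = -44 + ((⅕)*3)*20 = -44 + (⅗)*20 = -44 + 12 = -32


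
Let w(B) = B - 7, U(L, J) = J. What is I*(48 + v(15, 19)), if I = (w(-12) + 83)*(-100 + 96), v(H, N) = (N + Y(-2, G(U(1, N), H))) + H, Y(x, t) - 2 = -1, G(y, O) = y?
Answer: -21248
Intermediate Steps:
Y(x, t) = 1 (Y(x, t) = 2 - 1 = 1)
w(B) = -7 + B
v(H, N) = 1 + H + N (v(H, N) = (N + 1) + H = (1 + N) + H = 1 + H + N)
I = -256 (I = ((-7 - 12) + 83)*(-100 + 96) = (-19 + 83)*(-4) = 64*(-4) = -256)
I*(48 + v(15, 19)) = -256*(48 + (1 + 15 + 19)) = -256*(48 + 35) = -256*83 = -21248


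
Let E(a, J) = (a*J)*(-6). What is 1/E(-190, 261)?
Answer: 1/297540 ≈ 3.3609e-6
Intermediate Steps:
E(a, J) = -6*J*a (E(a, J) = (J*a)*(-6) = -6*J*a)
1/E(-190, 261) = 1/(-6*261*(-190)) = 1/297540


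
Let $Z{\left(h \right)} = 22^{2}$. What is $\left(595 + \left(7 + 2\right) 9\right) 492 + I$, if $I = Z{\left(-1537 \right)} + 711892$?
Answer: $1044968$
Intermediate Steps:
$Z{\left(h \right)} = 484$
$I = 712376$ ($I = 484 + 711892 = 712376$)
$\left(595 + \left(7 + 2\right) 9\right) 492 + I = \left(595 + \left(7 + 2\right) 9\right) 492 + 712376 = \left(595 + 9 \cdot 9\right) 492 + 712376 = \left(595 + 81\right) 492 + 712376 = 676 \cdot 492 + 712376 = 332592 + 712376 = 1044968$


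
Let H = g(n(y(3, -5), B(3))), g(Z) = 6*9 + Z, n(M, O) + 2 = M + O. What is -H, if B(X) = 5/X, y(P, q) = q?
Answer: -146/3 ≈ -48.667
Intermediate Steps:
n(M, O) = -2 + M + O (n(M, O) = -2 + (M + O) = -2 + M + O)
g(Z) = 54 + Z
H = 146/3 (H = 54 + (-2 - 5 + 5/3) = 54 - 16/3 = 146/3 ≈ 48.667)
-H = -1*146/3 = -146/3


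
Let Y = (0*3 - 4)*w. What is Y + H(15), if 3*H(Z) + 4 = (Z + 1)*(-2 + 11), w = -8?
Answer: 236/3 ≈ 78.667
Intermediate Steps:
Y = 32 (Y = (0*3 - 4)*(-8) = (0 - 4)*(-8) = -4*(-8) = 32)
H(Z) = 5/3 + 3*Z (H(Z) = -4/3 + ((Z + 1)*(-2 + 11))/3 = -4/3 + ((1 + Z)*9)/3 = -4/3 + (9 + 9*Z)/3 = -4/3 + (3 + 3*Z) = 5/3 + 3*Z)
Y + H(15) = 32 + (5/3 + 3*15) = 32 + (5/3 + 45) = 32 + 140/3 = 236/3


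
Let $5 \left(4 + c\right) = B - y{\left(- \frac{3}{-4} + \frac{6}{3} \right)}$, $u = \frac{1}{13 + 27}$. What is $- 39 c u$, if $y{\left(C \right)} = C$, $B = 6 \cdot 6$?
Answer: $- \frac{2067}{800} \approx -2.5837$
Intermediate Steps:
$B = 36$
$u = \frac{1}{40} \approx 0.025$
$c = \frac{53}{20}$ ($c = -4 + \frac{36 - \left(- \frac{3}{-4} + \frac{6}{3}\right)}{5} = -4 + \frac{36 - \left(\left(-3\right) \left(- \frac{1}{4}\right) + 6 \cdot \frac{1}{3}\right)}{5} = -4 + \frac{36 - \left(\frac{3}{4} + 2\right)}{5} = -4 + \frac{36 - \frac{11}{4}}{5} = -4 + \frac{1}{5} \cdot \frac{133}{4} = -4 + \frac{133}{20} = \frac{53}{20} \approx 2.65$)
$- 39 c u = \left(-39\right) \frac{53}{20} \cdot \frac{1}{40} = \left(- \frac{2067}{20}\right) \frac{1}{40} = - \frac{2067}{800}$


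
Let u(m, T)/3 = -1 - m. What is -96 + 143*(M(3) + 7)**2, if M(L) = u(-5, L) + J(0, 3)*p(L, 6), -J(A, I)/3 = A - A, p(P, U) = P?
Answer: 51527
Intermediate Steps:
u(m, T) = -3 - 3*m (u(m, T) = 3*(-1 - m) = -3 - 3*m)
J(A, I) = 0 (J(A, I) = -3*(A - A) = -3*0 = 0)
M(L) = 12 (M(L) = (-3 - 3*(-5)) + 0*L = (-3 + 15) + 0 = 12 + 0 = 12)
-96 + 143*(M(3) + 7)**2 = -96 + 143*(12 + 7)**2 = -96 + 143*19**2 = -96 + 143*361 = -96 + 51623 = 51527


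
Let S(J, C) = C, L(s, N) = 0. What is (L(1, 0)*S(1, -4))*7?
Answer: 0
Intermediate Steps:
(L(1, 0)*S(1, -4))*7 = (0*(-4))*7 = 0*7 = 0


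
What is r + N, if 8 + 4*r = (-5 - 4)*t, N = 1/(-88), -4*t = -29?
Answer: -3225/176 ≈ -18.324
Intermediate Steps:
t = 29/4 (t = -1/4*(-29) = 29/4 ≈ 7.2500)
N = -1/88 ≈ -0.011364
r = -293/16 (r = -2 + ((-5 - 4)*(29/4))/4 = -2 + (-9*29/4)/4 = -2 + (1/4)*(-261/4) = -2 - 261/16 = -293/16 ≈ -18.313)
r + N = -293/16 - 1/88 = -3225/176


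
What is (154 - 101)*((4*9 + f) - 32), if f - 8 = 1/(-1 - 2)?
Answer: 1855/3 ≈ 618.33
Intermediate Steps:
f = 23/3 (f = 8 + 1/(-1 - 2) = 8 + 1/(-3) = 8 - ⅓ = 23/3 ≈ 7.6667)
(154 - 101)*((4*9 + f) - 32) = (154 - 101)*((4*9 + 23/3) - 32) = 53*((36 + 23/3) - 32) = 53*(131/3 - 32) = 53*(35/3) = 1855/3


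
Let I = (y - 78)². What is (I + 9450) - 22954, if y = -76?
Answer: 10212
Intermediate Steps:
I = 23716 (I = (-76 - 78)² = (-154)² = 23716)
(I + 9450) - 22954 = (23716 + 9450) - 22954 = 33166 - 22954 = 10212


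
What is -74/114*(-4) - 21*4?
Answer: -4640/57 ≈ -81.404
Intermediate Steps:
-74/114*(-4) - 21*4 = -74*1/114*(-4) - 84 = -37/57*(-4) - 84 = 148/57 - 84 = -4640/57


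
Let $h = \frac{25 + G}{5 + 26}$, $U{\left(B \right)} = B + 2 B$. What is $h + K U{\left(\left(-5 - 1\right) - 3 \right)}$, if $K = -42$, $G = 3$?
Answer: $\frac{35182}{31} \approx 1134.9$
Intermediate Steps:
$U{\left(B \right)} = 3 B$
$h = \frac{28}{31}$ ($h = \frac{25 + 3}{5 + 26} = \frac{28}{31} \approx 0.90323$)
$h + K U{\left(\left(-5 - 1\right) - 3 \right)} = \frac{28}{31} - 42 \cdot 3 \left(\left(-5 - 1\right) - 3\right) = \frac{28}{31} - 42 \cdot 3 \left(-6 - 3\right) = \frac{28}{31} - 42 \cdot 3 \left(-9\right) = \frac{28}{31} - -1134 = \frac{28}{31} + 1134 = \frac{35182}{31}$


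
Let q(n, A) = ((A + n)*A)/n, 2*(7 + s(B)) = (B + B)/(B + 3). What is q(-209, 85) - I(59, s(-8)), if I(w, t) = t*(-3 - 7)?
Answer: -746/209 ≈ -3.5694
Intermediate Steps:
s(B) = -7 + B/(3 + B) (s(B) = -7 + ((B + B)/(B + 3))/2 = -7 + ((2*B)/(3 + B))/2 = -7 + (2*B/(3 + B))/2 = -7 + B/(3 + B))
q(n, A) = A*(A + n)/n (q(n, A) = (A*(A + n))/n = A*(A + n)/n)
I(w, t) = -10*t (I(w, t) = t*(-10) = -10*t)
q(-209, 85) - I(59, s(-8)) = 85*(85 - 209)/(-209) - (-10)*3*(-7 - 2*(-8))/(3 - 8) = 85*(-1/209)*(-124) - (-10)*3*(-7 + 16)/(-5) = 10540/209 - (-10)*3*(-⅕)*9 = 10540/209 - (-10)*(-27)/5 = 10540/209 - 1*54 = 10540/209 - 54 = -746/209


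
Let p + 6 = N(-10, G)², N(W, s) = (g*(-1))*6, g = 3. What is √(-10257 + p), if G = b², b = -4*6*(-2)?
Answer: I*√9939 ≈ 99.695*I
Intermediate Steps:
b = 48 (b = -24*(-2) = 48)
G = 2304 (G = 48² = 2304)
N(W, s) = -18 (N(W, s) = (3*(-1))*6 = -3*6 = -18)
p = 318 (p = -6 + (-18)² = -6 + 324 = 318)
√(-10257 + p) = √(-10257 + 318) = √(-9939) = I*√9939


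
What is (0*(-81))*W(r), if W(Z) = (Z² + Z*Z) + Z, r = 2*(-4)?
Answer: 0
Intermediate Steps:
r = -8
W(Z) = Z + 2*Z² (W(Z) = (Z² + Z²) + Z = 2*Z² + Z = Z + 2*Z²)
(0*(-81))*W(r) = (0*(-81))*(-8*(1 + 2*(-8))) = 0*(-8*(1 - 16)) = 0*(-8*(-15)) = 0*120 = 0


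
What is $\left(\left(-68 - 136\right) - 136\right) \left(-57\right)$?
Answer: $19380$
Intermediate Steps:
$\left(\left(-68 - 136\right) - 136\right) \left(-57\right) = \left(-204 - 136\right) \left(-57\right) = \left(-340\right) \left(-57\right) = 19380$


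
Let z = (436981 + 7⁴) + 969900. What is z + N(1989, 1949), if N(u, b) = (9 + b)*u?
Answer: 5303744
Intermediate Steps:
N(u, b) = u*(9 + b)
z = 1409282 (z = (436981 + 2401) + 969900 = 439382 + 969900 = 1409282)
z + N(1989, 1949) = 1409282 + 1989*(9 + 1949) = 1409282 + 1989*1958 = 1409282 + 3894462 = 5303744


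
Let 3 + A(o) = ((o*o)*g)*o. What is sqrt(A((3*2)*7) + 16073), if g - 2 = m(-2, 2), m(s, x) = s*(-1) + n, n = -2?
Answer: sqrt(164246) ≈ 405.27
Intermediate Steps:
m(s, x) = -2 - s (m(s, x) = s*(-1) - 2 = -s - 2 = -2 - s)
g = 2 (g = 2 + (-2 - 1*(-2)) = 2 + (-2 + 2) = 2 + 0 = 2)
A(o) = -3 + 2*o**3 (A(o) = -3 + ((o*o)*2)*o = -3 + (o**2*2)*o = -3 + (2*o**2)*o = -3 + 2*o**3)
sqrt(A((3*2)*7) + 16073) = sqrt((-3 + 2*((3*2)*7)**3) + 16073) = sqrt((-3 + 2*(6*7)**3) + 16073) = sqrt((-3 + 2*42**3) + 16073) = sqrt((-3 + 2*74088) + 16073) = sqrt((-3 + 148176) + 16073) = sqrt(148173 + 16073) = sqrt(164246)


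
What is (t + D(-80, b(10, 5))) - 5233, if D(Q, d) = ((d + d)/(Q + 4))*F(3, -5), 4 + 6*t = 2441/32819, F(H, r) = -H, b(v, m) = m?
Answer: -3263256548/623561 ≈ -5233.3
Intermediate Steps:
t = -42945/65638 (t = -2/3 + (2441/32819)/6 = -2/3 + (2441*(1/32819))/6 = -2/3 + (1/6)*(2441/32819) = -2/3 + 2441/196914 = -42945/65638 ≈ -0.65427)
D(Q, d) = -6*d/(4 + Q) (D(Q, d) = ((d + d)/(Q + 4))*(-1*3) = ((2*d)/(4 + Q))*(-3) = (2*d/(4 + Q))*(-3) = -6*d/(4 + Q))
(t + D(-80, b(10, 5))) - 5233 = (-42945/65638 - 6*5/(4 - 80)) - 5233 = (-42945/65638 - 6*5/(-76)) - 5233 = (-42945/65638 - 6*5*(-1/76)) - 5233 = (-42945/65638 + 15/38) - 5233 = -161835/623561 - 5233 = -3263256548/623561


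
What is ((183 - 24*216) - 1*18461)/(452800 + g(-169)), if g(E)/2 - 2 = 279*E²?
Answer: -11731/8194921 ≈ -0.0014315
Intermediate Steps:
g(E) = 4 + 558*E² (g(E) = 4 + 2*(279*E²) = 4 + 558*E²)
((183 - 24*216) - 1*18461)/(452800 + g(-169)) = ((183 - 24*216) - 1*18461)/(452800 + (4 + 558*(-169)²)) = ((183 - 5184) - 18461)/(452800 + (4 + 558*28561)) = (-5001 - 18461)/(452800 + (4 + 15937038)) = -23462/(452800 + 15937042) = -23462/16389842 = -23462*1/16389842 = -11731/8194921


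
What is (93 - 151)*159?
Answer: -9222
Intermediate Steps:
(93 - 151)*159 = -58*159 = -9222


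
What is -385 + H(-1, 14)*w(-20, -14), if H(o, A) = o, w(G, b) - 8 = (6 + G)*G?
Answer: -673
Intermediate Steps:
w(G, b) = 8 + G*(6 + G) (w(G, b) = 8 + (6 + G)*G = 8 + G*(6 + G))
-385 + H(-1, 14)*w(-20, -14) = -385 - (8 + (-20)**2 + 6*(-20)) = -385 - (8 + 400 - 120) = -385 - 1*288 = -385 - 288 = -673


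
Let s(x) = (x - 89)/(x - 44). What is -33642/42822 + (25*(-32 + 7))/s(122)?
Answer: -12893103/8723 ≈ -1478.1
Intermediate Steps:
s(x) = (-89 + x)/(-44 + x)
-33642/42822 + (25*(-32 + 7))/s(122) = -33642/42822 + (25*(-32 + 7))/(((-89 + 122)/(-44 + 122))) = -33642*1/42822 + (25*(-25))/((33/78)) = -623/793 - 625/((1/78)*33) = -623/793 - 625/11/26 = -623/793 - 625*26/11 = -623/793 - 16250/11 = -12893103/8723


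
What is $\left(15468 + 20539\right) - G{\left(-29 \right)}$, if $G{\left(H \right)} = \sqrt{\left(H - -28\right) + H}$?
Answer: $36007 - i \sqrt{30} \approx 36007.0 - 5.4772 i$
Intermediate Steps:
$G{\left(H \right)} = \sqrt{28 + 2 H}$ ($G{\left(H \right)} = \sqrt{\left(H + 28\right) + H} = \sqrt{\left(28 + H\right) + H} = \sqrt{28 + 2 H}$)
$\left(15468 + 20539\right) - G{\left(-29 \right)} = \left(15468 + 20539\right) - \sqrt{28 + 2 \left(-29\right)} = 36007 - \sqrt{28 - 58} = 36007 - \sqrt{-30} = 36007 - i \sqrt{30}$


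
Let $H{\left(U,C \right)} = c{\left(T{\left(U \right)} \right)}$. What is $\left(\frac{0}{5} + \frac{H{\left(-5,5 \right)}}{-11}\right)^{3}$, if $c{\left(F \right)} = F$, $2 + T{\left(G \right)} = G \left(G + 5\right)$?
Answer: $\frac{8}{1331} \approx 0.0060105$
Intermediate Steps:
$T{\left(G \right)} = -2 + G \left(5 + G\right)$ ($T{\left(G \right)} = -2 + G \left(G + 5\right) = -2 + G \left(5 + G\right)$)
$H{\left(U,C \right)} = -2 + U^{2} + 5 U$
$\left(\frac{0}{5} + \frac{H{\left(-5,5 \right)}}{-11}\right)^{3} = \left(\frac{0}{5} + \frac{-2 + \left(-5\right)^{2} + 5 \left(-5\right)}{-11}\right)^{3} = \left(0 \cdot \frac{1}{5} + \left(-2 + 25 - 25\right) \left(- \frac{1}{11}\right)\right)^{3} = \left(0 - - \frac{2}{11}\right)^{3} = \left(0 + \frac{2}{11}\right)^{3} = \left(\frac{2}{11}\right)^{3} = \frac{8}{1331}$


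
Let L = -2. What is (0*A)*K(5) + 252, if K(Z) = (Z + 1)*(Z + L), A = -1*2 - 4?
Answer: 252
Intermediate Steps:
A = -6 (A = -2 - 4 = -6)
K(Z) = (1 + Z)*(-2 + Z) (K(Z) = (Z + 1)*(Z - 2) = (1 + Z)*(-2 + Z))
(0*A)*K(5) + 252 = (0*(-6))*(-2 + 5² - 1*5) + 252 = 0*(-2 + 25 - 5) + 252 = 0*18 + 252 = 0 + 252 = 252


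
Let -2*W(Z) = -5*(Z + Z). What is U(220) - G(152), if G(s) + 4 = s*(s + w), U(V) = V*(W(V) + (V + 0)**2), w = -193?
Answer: 10896236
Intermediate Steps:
W(Z) = 5*Z (W(Z) = -(-5)*(Z + Z)/2 = -(-5)*2*Z/2 = -(-5)*Z = 5*Z)
U(V) = V*(V**2 + 5*V) (U(V) = V*(5*V + (V + 0)**2) = V*(5*V + V**2) = V*(V**2 + 5*V))
G(s) = -4 + s*(-193 + s) (G(s) = -4 + s*(s - 193) = -4 + s*(-193 + s))
U(220) - G(152) = 220**2*(5 + 220) - (-4 + 152**2 - 193*152) = 48400*225 - (-4 + 23104 - 29336) = 10890000 - 1*(-6236) = 10890000 + 6236 = 10896236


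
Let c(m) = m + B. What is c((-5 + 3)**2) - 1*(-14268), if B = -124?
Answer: 14148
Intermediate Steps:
c(m) = -124 + m (c(m) = m - 124 = -124 + m)
c((-5 + 3)**2) - 1*(-14268) = (-124 + (-5 + 3)**2) - 1*(-14268) = (-124 + (-2)**2) + 14268 = (-124 + 4) + 14268 = -120 + 14268 = 14148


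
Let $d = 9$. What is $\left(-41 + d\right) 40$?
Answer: $-1280$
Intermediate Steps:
$\left(-41 + d\right) 40 = \left(-41 + 9\right) 40 = \left(-32\right) 40 = -1280$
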